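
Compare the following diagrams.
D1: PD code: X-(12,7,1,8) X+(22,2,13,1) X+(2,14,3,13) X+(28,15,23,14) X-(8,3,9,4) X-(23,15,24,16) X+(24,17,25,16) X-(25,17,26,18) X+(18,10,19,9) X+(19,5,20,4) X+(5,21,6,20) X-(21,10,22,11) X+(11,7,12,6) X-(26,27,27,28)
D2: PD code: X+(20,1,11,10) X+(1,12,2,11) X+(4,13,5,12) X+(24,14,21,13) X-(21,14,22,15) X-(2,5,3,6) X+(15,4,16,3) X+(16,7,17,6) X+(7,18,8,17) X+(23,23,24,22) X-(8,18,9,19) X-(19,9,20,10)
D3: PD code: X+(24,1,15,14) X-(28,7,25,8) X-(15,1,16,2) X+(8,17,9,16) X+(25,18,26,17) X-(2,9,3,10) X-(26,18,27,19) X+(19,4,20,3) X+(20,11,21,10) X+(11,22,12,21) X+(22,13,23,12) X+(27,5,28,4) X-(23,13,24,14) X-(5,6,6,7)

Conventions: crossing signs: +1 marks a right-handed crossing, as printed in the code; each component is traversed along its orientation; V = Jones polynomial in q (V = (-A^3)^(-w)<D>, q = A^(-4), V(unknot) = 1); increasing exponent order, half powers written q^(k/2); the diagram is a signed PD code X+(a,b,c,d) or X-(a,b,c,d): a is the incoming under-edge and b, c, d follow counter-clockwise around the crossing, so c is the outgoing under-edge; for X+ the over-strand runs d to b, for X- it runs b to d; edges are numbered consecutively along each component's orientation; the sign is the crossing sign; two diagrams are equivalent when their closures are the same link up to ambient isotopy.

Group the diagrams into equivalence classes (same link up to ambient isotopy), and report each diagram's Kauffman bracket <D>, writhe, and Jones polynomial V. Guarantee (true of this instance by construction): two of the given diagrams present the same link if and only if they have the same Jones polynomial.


grouping into links: {D1, D2, D3}
V(D1) = 1 + q^3 + q^4 + q^5  (w +2, c 14, <D> = A^-14 + A^-10 + A^-6 + A^6)
V(D2) = 1 + q^3 + q^4 + q^5  [12 crossings, <D> = A^-8 + A^-4 + 1 + A^12, w = +4]
D3 (bracket A^-14 + A^-10 + A^-6 + A^6; 14 crossings at w = +2): V = 1 + q^3 + q^4 + q^5
why: all 3 diagrams share one V(q), hence one class


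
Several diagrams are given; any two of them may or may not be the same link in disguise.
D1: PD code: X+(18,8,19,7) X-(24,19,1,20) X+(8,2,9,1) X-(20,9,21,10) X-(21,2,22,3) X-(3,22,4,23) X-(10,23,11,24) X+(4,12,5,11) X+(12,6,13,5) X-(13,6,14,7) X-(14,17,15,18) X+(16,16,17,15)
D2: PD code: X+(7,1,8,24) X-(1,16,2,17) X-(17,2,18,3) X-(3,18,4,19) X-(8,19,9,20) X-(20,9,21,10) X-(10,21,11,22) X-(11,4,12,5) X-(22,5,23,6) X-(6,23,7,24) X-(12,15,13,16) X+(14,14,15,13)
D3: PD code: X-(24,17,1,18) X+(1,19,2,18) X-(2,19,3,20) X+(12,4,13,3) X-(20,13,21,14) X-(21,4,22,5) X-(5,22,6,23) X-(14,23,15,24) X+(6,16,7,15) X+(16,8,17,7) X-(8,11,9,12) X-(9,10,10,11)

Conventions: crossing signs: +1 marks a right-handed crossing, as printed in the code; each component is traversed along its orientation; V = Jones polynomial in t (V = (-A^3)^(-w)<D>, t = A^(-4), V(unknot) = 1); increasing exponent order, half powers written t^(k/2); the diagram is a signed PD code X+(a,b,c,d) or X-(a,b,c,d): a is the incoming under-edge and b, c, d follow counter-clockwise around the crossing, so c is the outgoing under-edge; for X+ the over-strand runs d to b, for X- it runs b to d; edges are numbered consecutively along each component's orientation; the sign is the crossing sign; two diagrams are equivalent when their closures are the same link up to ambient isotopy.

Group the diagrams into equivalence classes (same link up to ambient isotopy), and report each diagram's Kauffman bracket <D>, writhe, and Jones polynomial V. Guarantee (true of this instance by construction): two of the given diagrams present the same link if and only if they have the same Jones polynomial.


equivalence classes: {D1, D3} | {D2}
D1 (bracket -A^-10 + 2A^-6 - A^-2 + 2A^2 - A^6 + A^10 - A^14; 12 crossings at w = -2): V = -t^-5 + t^-4 - t^-3 + 2t^-2 - t^-1 + 2 - t
V(D2) = -t^-10 + t^-9 - t^-8 + t^-7 - t^-6 + t^-5 + t^-3  (w -8, c 12, <D> = A^-12 + A^-4 - 1 + A^4 - A^8 + A^12 - A^16)
D3 (bracket -A^-16 + 2A^-12 - A^-8 + 2A^-4 - 1 + A^4 - A^8; 12 crossings at w = -4): V = -t^-5 + t^-4 - t^-3 + 2t^-2 - t^-1 + 2 - t
key observation: 2 values of V(t) split the 3 diagrams


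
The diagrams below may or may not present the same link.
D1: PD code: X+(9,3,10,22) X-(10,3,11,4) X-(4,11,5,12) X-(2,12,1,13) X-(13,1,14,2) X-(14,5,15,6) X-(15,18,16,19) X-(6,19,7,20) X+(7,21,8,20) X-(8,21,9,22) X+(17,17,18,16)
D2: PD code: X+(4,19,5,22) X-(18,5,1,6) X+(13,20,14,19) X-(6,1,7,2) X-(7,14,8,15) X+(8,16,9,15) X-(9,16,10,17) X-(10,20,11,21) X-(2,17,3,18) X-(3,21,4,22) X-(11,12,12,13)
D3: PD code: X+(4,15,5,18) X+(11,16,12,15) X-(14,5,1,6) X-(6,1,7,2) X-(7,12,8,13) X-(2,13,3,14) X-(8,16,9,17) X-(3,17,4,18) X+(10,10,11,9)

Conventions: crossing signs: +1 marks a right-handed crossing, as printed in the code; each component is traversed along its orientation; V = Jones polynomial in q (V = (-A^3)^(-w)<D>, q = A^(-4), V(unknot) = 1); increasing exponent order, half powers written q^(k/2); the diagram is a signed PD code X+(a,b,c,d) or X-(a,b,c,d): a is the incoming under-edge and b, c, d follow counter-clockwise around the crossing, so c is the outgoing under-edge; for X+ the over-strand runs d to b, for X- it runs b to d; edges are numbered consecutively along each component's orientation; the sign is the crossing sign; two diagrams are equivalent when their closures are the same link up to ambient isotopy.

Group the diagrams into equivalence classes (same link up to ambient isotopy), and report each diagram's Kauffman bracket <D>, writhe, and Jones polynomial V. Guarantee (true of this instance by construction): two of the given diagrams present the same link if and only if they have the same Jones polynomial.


classes: {D1} | {D2, D3}
V(D1) = q^(-13/2) - q^(-11/2) + q^(-9/2) - 2q^(-7/2) - q^(-3/2)  [11 crossings, <D> = A^-9 + 2A^-1 - A^3 + A^7 - A^11, w = -5]
D2 (bracket A^-13 + A^-9 + A^-5 - A^3; 11 crossings at w = -5): V = q^(-9/2) - q^(-5/2) - q^(-3/2) - q^(-1/2)
V(D3) = q^(-9/2) - q^(-5/2) - q^(-3/2) - q^(-1/2)  (w -3, c 9, <D> = A^-7 + A^-3 + A - A^9)
insight: comparing 3 Jones polynomials yields 2 groups


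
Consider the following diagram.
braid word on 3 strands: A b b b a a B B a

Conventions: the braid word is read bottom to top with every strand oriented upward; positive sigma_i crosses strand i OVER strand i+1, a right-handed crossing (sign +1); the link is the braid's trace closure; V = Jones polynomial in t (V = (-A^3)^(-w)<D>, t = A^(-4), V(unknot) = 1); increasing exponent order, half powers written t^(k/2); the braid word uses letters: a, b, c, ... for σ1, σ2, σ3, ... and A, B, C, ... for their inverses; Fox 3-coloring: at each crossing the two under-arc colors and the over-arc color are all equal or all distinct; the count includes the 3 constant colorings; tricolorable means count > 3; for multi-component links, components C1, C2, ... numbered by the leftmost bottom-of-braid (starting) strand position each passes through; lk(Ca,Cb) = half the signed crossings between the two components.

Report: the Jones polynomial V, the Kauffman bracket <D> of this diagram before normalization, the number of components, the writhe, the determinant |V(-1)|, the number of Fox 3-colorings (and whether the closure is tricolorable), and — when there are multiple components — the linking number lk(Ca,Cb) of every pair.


V = -t^(1/2) - t^(5/2)
<D> = A^-1 + A^7 (w = +3)
2 components over 9 crossings, w = +3
lk(C1,C2): +1
3 Fox colorings among 3^9, |V(-1)| = 2: not tricolorable
why: det 2 = |V(-1)|; not divisible by 3, so not tricolorable


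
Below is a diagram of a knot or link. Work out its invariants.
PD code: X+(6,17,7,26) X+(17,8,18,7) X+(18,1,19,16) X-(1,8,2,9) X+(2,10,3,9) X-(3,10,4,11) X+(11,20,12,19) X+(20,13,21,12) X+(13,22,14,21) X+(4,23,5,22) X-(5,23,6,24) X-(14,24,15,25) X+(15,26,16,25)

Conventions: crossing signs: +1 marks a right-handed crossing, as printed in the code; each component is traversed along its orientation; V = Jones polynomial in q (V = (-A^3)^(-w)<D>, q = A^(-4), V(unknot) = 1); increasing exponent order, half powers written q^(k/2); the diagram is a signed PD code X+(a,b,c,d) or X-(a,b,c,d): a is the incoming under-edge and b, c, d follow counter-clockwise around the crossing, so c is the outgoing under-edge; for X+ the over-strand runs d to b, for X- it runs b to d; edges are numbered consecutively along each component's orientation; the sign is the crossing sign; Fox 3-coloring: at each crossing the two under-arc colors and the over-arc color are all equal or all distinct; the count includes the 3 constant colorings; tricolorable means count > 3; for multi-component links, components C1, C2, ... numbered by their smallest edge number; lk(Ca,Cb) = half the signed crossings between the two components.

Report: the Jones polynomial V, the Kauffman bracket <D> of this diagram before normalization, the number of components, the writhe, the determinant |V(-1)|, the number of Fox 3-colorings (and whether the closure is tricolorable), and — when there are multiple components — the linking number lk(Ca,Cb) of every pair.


Jones polynomial: V(q) = -q^(3/2) + q^(5/2) - 2q^(7/2) + 2q^(9/2) - 2q^(11/2) + q^(13/2) - q^(15/2)
<D> = A^-15 - A^-11 + 2A^-7 - 2A^-3 + 2A - A^5 + A^9; writhe +5
components 2, writhe +5 (13 crossings)
linking number lk(C1,C2) = +3
3-colorings: 3 of 3^13, det 10 — not tricolorable
note: w = +5 (over 13 crossings) is diagram-only; (-A^3)^(-5) removes it from V


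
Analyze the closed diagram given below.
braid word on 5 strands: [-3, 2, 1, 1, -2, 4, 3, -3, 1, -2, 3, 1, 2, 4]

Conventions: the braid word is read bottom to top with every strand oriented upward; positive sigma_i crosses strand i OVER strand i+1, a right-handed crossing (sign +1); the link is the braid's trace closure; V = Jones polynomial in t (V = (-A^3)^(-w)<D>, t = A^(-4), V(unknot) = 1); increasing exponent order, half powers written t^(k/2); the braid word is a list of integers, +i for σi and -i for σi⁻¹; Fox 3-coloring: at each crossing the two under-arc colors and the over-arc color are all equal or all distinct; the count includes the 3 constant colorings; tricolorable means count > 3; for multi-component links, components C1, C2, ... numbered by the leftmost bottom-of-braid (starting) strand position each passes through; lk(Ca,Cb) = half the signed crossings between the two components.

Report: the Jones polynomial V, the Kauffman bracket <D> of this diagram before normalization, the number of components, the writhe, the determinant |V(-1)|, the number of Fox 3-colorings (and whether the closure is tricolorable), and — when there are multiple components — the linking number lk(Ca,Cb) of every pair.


V(t) = t - t^2 + 3t^3 - 3t^4 + 3t^5 - 3t^6 + 2t^7 - 2t^8 + t^9
bracket: A^-18 - 2A^-14 + 2A^-10 - 3A^-6 + 3A^-2 - 3A^2 + 3A^6 - A^10 + A^14, w = +6
1 component, writhe +6, over 14 crossings
det 19, colorings 3 of 3^14 — not tricolorable
observation: the span of V is 8, forcing >= 8 crossings in any diagram


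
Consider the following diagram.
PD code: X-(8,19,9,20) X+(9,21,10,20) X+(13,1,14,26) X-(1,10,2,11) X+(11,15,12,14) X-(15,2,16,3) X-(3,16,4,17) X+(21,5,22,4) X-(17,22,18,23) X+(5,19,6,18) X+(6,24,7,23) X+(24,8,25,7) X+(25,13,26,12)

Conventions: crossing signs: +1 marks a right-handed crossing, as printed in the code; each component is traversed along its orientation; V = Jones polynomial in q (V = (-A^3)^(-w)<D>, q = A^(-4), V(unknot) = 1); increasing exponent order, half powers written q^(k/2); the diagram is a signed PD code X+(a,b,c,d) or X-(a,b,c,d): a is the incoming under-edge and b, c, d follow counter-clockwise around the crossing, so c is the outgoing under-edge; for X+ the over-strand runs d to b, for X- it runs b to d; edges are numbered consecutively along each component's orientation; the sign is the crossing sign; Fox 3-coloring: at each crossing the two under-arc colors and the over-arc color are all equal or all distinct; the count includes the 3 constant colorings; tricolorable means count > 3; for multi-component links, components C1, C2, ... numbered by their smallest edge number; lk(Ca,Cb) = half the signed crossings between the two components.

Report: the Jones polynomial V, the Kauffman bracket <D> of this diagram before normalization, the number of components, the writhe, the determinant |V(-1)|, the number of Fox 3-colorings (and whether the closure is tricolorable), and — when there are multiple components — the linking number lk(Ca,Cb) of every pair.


V(q) = q^-1 - 2 + 3q - 3q^2 + 4q^3 - 3q^4 + 2q^5 - q^6
bracket: A^-15 - 2A^-11 + 3A^-7 - 4A^-3 + 3A - 3A^5 + 2A^9 - A^13, w = +3
1 component, writhe +3, over 13 crossings
det 19, colorings 3 of 3^13 — not tricolorable
observation: w = +3 shifts under R1 moves; the (-A^3)^(-3) factor cancels that in V


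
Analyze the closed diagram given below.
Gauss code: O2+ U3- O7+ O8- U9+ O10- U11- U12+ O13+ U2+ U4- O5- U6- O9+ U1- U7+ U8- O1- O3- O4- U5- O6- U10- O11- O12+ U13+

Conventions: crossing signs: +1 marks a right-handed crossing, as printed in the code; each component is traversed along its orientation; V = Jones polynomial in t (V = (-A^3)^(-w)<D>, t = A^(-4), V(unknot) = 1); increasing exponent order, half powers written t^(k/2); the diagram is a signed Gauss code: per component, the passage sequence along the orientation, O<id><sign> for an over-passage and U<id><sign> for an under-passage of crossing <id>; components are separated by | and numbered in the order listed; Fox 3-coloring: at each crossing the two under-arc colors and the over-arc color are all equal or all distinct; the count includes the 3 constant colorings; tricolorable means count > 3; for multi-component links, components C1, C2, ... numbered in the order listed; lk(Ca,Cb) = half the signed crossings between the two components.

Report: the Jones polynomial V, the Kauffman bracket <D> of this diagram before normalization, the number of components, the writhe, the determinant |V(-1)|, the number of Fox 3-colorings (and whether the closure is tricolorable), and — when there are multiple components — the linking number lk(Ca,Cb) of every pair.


V = -t^-4 + t^-3 + t^-1
<D> = -A^-5 - A^3 + A^7 (w = -3)
1 component over 13 crossings, w = -3
9 Fox colorings among 3^13, |V(-1)| = 3: tricolorable
why: w = -3 (over 13 crossings) is diagram-only; (-A^3)^(3) removes it from V


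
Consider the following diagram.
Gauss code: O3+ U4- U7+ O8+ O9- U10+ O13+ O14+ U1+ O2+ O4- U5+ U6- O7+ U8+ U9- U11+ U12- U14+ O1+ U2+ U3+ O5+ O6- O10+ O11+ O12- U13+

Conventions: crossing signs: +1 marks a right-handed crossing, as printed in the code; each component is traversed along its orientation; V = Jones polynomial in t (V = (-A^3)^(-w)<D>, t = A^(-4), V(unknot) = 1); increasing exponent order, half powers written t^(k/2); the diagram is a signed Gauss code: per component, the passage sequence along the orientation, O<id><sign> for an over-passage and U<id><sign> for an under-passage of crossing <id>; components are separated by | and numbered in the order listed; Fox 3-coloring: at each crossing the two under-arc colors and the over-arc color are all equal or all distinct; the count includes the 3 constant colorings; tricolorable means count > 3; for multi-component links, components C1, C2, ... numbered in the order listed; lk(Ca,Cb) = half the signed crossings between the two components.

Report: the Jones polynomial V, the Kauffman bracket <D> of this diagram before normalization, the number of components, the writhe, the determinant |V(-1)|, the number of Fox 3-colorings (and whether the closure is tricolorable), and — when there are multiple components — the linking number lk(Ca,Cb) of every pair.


V(t) = t^2 + 2t^4 - 2t^5 + t^6 - 2t^7 + t^8
bracket: A^-14 - 2A^-10 + A^-6 - 2A^-2 + 2A^2 + A^10, w = +6
1 component, writhe +6, over 14 crossings
det 9, colorings 27 of 3^14 — tricolorable
observation: V spans 6 powers of t: at least 6 crossings in any diagram


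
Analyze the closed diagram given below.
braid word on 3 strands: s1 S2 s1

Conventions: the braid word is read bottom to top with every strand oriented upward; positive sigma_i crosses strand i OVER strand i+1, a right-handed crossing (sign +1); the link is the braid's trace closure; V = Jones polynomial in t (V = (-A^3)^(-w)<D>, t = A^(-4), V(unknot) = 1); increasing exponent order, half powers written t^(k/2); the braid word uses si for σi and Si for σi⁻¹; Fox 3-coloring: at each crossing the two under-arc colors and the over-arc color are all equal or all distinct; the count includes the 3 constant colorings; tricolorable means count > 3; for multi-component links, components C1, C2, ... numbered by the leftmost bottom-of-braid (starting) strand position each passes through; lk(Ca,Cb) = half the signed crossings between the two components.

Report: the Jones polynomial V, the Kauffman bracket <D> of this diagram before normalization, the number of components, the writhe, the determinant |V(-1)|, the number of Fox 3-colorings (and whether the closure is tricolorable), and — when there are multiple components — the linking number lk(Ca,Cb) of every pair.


V(t) = -t^(1/2) - t^(5/2)
bracket: A^-7 + A, w = +1
2 components, writhe +1, over 3 crossings
lk(C1,C2) = +1
det 2, colorings 3 of 3^3 — not tricolorable
observation: det 2 = |V(-1)|; not divisible by 3, so not tricolorable


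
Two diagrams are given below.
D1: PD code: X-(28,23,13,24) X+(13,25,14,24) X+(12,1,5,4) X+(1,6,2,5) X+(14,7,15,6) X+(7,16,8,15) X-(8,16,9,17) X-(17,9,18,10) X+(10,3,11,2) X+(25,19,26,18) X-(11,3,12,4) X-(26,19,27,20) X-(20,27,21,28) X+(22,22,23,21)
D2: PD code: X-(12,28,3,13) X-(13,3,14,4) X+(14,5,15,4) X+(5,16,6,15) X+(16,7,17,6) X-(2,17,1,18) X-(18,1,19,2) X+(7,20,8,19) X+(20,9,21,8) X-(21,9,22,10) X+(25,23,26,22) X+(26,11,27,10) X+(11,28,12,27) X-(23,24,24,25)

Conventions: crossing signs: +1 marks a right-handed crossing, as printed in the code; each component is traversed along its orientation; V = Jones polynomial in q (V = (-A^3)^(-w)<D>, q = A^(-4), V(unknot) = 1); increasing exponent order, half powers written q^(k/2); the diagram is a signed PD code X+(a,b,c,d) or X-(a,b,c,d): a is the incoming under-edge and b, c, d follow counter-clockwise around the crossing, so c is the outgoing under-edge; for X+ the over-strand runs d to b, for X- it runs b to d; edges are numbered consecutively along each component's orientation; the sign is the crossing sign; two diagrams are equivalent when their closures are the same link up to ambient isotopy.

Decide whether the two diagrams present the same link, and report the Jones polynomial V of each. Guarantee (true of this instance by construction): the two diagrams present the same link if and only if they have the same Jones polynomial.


equivalent: no
V(D1) = 1 + q + q^2 + q^3  (w +2, c 14, <D> = A^-6 + A^-2 + A^2 + A^6)
V(D2) = q^-1 + 2q - q^2 + 2q^3 - q^4 + q^5  [14 crossings, <D> = A^-14 - A^-10 + 2A^-6 - A^-2 + 2A^2 + A^10, w = +2]
key observation: comparing 2 Jones polynomials yields 2 groups


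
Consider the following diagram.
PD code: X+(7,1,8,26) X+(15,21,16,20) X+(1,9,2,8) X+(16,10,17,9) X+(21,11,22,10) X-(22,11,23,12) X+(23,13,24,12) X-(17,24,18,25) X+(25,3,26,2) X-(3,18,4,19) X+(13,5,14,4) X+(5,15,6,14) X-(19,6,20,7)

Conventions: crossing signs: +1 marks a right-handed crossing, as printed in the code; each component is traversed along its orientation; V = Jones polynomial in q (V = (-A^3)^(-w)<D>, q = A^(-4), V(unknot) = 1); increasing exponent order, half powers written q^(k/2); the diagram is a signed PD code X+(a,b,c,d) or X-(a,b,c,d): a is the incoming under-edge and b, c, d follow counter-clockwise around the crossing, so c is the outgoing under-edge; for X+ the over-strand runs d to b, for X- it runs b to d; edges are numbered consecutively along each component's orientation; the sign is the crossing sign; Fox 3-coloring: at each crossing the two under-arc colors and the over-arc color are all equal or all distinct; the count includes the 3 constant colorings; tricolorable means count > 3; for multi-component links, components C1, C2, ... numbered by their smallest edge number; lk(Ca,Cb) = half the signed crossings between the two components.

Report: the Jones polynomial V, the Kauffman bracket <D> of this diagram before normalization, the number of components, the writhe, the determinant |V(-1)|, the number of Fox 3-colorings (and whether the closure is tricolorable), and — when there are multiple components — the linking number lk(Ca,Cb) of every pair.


Jones polynomial: V(q) = q - q^2 + 2q^3 - q^4 + q^5 - q^6
<D> = A^-9 - A^-5 + A^-1 - 2A^3 + A^7 - A^11; writhe +5
components 1, writhe +5 (13 crossings)
3-colorings: 3 of 3^13, det 7 — not tricolorable
note: V spans 5 powers of q: at least 5 crossings in any diagram


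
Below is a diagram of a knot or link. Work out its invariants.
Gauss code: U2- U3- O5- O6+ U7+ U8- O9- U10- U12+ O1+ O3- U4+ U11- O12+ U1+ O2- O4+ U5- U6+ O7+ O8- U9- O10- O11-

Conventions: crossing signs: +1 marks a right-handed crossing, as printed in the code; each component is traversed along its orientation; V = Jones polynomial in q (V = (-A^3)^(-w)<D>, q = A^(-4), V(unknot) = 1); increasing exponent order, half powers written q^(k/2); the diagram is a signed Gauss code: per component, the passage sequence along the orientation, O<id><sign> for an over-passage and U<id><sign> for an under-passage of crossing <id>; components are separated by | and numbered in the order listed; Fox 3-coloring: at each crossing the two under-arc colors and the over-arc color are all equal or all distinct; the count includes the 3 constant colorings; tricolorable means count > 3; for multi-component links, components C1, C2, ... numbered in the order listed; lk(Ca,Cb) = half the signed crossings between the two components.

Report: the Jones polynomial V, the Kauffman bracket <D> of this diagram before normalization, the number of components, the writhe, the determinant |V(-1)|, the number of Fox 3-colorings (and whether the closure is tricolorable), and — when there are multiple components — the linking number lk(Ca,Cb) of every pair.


V = -q^-5 + q^-4 - q^-3 + 2q^-2 - q^-1 + 2 - q
<D> = -A^-10 + 2A^-6 - A^-2 + 2A^2 - A^6 + A^10 - A^14 (w = -2)
1 component over 12 crossings, w = -2
9 Fox colorings among 3^12, |V(-1)| = 9: tricolorable
why: V spans 6 powers of q: at least 6 crossings in any diagram


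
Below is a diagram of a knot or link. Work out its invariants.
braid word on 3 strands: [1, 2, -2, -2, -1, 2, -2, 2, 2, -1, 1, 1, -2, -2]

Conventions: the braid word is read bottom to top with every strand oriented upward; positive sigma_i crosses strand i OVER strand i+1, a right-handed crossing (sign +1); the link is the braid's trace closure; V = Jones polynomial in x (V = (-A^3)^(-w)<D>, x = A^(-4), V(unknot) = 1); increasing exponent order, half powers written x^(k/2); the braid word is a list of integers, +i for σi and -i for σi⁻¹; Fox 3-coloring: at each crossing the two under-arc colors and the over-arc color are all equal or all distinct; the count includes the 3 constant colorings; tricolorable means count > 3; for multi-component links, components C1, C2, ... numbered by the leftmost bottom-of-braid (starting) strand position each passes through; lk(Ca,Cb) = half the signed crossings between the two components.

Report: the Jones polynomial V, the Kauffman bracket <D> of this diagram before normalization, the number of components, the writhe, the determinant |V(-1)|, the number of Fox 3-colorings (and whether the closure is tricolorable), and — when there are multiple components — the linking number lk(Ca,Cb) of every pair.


V(x) = -x^-3 + x^-2 - x^-1 + 3 - x + x^2 - x^3
bracket: -A^-12 + A^-8 - A^-4 + 3 - A^4 + A^8 - A^12, w = 0
1 component, writhe 0, over 14 crossings
det 9, colorings 27 of 3^14 — tricolorable
observation: w = 0 shifts under R1 moves; the (-A^3)^(0) factor cancels that in V


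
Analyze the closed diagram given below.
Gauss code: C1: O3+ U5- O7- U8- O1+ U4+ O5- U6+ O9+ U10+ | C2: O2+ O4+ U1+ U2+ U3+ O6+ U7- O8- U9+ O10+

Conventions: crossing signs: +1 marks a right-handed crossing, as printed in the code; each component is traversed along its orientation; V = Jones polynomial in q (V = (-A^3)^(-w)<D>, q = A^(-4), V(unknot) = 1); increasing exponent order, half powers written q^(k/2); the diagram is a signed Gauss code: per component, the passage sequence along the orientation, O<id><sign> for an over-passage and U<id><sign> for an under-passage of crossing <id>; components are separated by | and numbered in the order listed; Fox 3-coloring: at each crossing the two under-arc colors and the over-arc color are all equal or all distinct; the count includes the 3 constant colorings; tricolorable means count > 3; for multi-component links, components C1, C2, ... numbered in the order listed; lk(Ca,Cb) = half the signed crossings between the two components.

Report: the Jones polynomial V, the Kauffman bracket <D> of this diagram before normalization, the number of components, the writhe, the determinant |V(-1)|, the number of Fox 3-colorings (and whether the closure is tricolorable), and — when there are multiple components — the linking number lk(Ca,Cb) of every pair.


V(q) = q^(-1/2) - 3q^(1/2) + 3q^(3/2) - 4q^(5/2) + 3q^(7/2) - 3q^(9/2) + 2q^(11/2) - q^(13/2)
bracket: -A^-14 + 2A^-10 - 3A^-6 + 3A^-2 - 4A^2 + 3A^6 - 3A^10 + A^14, w = +4
2 components, writhe +4, over 10 crossings
lk(C1,C2) = +2
det 20, colorings 3 of 3^10 — not tricolorable
observation: w = +4 (over 10 crossings) is diagram-only; (-A^3)^(-4) removes it from V


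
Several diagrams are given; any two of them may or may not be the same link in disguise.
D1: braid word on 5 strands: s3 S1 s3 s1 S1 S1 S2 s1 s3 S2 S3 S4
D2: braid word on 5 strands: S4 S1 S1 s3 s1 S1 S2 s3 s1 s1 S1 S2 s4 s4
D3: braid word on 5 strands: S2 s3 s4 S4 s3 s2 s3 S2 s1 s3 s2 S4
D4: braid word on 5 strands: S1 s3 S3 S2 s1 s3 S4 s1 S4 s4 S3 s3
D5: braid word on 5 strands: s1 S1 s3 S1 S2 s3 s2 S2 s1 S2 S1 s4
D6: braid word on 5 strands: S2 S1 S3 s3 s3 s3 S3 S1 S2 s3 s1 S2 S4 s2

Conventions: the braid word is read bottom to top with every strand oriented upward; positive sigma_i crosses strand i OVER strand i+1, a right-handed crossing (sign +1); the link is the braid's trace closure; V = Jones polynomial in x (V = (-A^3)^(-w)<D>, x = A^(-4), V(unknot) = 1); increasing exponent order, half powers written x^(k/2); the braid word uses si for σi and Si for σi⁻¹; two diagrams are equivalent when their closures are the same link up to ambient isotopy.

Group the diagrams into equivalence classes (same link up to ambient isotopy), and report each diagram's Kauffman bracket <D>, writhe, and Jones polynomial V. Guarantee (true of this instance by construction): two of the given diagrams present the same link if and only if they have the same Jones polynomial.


equivalence classes: {D1, D2, D5, D6} | {D3} | {D4}
D1 (bracket A^-14 - A^-10 + 2A^-6 - 2A^-2 + A^2 - A^6 + A^10; 12 crossings at w = -2): V = x^-4 - x^-3 + x^-2 - 2x^-1 + 2 - x + x^2
V(D2) = x^-4 - x^-3 + x^-2 - 2x^-1 + 2 - x + x^2  (w 0, c 14, <D> = A^-8 - A^-4 + 2 - 2A^4 + A^8 - A^12 + A^16)
D3 (bracket -A^-4 + 1 + A^8; 12 crossings at w = +4): V = x + x^3 - x^4
V(D4) = 1  (w 0, c 12, <D> = 1)
D5 (bracket A^-8 - A^-4 + 2 - 2A^4 + A^8 - A^12 + A^16; 12 crossings at w = 0): V = x^-4 - x^-3 + x^-2 - 2x^-1 + 2 - x + x^2
D6 (bracket A^-14 - A^-10 + 2A^-6 - 2A^-2 + A^2 - A^6 + A^10; 14 crossings at w = -2): V = x^-4 - x^-3 + x^-2 - 2x^-1 + 2 - x + x^2
key observation: V(x) takes 3 values over 6 diagrams, fixing the grouping


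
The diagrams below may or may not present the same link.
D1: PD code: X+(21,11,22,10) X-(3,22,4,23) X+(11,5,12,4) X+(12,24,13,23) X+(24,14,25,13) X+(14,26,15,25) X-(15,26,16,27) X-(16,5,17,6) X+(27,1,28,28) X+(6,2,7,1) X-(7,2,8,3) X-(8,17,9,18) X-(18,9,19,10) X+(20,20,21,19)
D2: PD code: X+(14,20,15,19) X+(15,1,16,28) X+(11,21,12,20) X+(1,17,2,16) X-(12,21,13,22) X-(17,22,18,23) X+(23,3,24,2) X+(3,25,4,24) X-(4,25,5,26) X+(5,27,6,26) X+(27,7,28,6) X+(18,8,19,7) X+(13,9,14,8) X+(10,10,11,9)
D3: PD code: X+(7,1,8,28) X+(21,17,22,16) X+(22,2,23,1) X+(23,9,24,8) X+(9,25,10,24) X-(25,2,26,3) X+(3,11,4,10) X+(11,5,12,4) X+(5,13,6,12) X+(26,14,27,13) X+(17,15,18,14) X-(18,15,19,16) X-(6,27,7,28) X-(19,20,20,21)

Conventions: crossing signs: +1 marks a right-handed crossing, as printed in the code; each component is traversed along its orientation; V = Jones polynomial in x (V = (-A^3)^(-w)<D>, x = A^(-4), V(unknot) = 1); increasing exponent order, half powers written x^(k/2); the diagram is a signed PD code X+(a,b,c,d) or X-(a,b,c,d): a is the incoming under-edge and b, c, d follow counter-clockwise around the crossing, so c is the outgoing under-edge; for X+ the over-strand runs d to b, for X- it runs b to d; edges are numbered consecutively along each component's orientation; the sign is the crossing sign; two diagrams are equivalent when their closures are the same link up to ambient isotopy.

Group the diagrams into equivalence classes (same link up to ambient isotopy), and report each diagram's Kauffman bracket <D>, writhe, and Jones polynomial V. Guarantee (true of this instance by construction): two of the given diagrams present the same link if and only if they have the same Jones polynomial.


equivalence classes: {D1} | {D2, D3}
D1 (bracket A^-2 - A^2 + A^6 - A^10 + A^14; 14 crossings at w = +2): V = x^-2 - x^-1 + 1 - x + x^2
V(D2) = x^2 - x^3 + 3x^4 - 3x^5 + 3x^6 - 3x^7 + 2x^8 - x^9  (w +8, c 14, <D> = -A^-12 + 2A^-8 - 3A^-4 + 3 - 3A^4 + 3A^8 - A^12 + A^16)
V(D3) = x^2 - x^3 + 3x^4 - 3x^5 + 3x^6 - 3x^7 + 2x^8 - x^9  [14 crossings, <D> = -A^-18 + 2A^-14 - 3A^-10 + 3A^-6 - 3A^-2 + 3A^2 - A^6 + A^10, w = +6]
key observation: 2 values of V(x) split the 3 diagrams


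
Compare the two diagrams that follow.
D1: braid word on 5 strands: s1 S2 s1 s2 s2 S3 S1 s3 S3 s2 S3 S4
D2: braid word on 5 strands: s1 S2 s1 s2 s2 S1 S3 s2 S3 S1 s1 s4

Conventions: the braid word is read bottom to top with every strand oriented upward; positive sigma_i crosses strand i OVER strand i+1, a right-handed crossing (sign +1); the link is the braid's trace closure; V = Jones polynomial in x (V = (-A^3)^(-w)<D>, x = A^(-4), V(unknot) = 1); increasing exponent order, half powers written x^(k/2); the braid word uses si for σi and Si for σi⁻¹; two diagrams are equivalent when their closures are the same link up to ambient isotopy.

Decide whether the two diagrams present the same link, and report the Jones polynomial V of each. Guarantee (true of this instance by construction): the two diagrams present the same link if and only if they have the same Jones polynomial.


same link: yes
V(D1) = x^-2 - 2x^-1 + 3 - 3x + 3x^2 - 2x^3 + 2x^4 - x^5  [12 crossings, <D> = -A^-20 + 2A^-16 - 2A^-12 + 3A^-8 - 3A^-4 + 3 - 2A^4 + A^8, w = 0]
D2 (bracket -A^-14 + 2A^-10 - 2A^-6 + 3A^-2 - 3A^2 + 3A^6 - 2A^10 + A^14; 12 crossings at w = +2): V = x^-2 - 2x^-1 + 3 - 3x + 3x^2 - 2x^3 + 2x^4 - x^5
note: all 2 diagrams share one V(x), hence one class


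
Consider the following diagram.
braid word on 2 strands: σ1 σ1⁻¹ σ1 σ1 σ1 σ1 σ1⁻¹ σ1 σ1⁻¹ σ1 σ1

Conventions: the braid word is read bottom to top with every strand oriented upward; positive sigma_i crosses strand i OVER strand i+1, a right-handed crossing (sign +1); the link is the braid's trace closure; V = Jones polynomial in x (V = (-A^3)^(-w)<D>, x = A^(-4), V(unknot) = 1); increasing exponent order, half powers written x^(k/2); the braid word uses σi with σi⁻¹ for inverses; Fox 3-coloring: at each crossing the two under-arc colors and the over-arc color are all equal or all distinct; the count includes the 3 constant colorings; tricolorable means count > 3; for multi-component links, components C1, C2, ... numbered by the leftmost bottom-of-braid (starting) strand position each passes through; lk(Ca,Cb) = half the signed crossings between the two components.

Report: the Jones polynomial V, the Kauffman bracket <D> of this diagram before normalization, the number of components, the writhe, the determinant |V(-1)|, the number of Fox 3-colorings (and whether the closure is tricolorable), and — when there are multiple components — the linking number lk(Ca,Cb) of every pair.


Jones polynomial: V(x) = x^2 + x^4 - x^5 + x^6 - x^7
<D> = A^-13 - A^-9 + A^-5 - A^-1 - A^7; writhe +5
components 1, writhe +5 (11 crossings)
3-colorings: 3 of 3^11, det 5 — not tricolorable
note: V spans 5 powers of x: at least 5 crossings in any diagram


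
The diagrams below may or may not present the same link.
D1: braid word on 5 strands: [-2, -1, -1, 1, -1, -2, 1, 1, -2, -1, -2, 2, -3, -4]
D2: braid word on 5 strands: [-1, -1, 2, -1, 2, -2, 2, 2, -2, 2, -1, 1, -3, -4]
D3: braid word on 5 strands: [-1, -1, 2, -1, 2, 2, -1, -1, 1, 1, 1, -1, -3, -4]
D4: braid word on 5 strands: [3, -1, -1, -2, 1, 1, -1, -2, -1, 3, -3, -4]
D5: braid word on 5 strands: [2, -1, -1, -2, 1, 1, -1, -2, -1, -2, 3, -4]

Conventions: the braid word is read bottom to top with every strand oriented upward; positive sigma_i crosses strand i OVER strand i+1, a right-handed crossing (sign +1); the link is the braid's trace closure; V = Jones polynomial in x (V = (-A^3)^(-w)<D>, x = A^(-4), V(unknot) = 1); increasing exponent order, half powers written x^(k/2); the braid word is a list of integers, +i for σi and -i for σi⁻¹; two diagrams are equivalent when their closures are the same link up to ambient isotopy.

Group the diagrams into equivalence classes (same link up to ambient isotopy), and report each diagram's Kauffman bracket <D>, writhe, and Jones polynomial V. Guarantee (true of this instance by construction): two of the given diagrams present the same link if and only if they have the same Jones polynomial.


classes: {D1, D4, D5} | {D2, D3}
V(D1) = -x^-6 + x^-5 - x^-4 + 2x^-3 - x^-2 + x^-1  [14 crossings, <D> = A^-14 - A^-10 + 2A^-6 - A^-2 + A^2 - A^6, w = -6]
V(D2) = -x^-3 + 2x^-2 - 2x^-1 + 3 - 2x + 2x^2 - x^3  (w -2, c 14, <D> = -A^-18 + 2A^-14 - 2A^-10 + 3A^-6 - 2A^-2 + 2A^2 - A^6)
D3 (bracket -A^-18 + 2A^-14 - 2A^-10 + 3A^-6 - 2A^-2 + 2A^2 - A^6; 14 crossings at w = -2): V = -x^-3 + 2x^-2 - 2x^-1 + 3 - 2x + 2x^2 - x^3
V(D4) = -x^-6 + x^-5 - x^-4 + 2x^-3 - x^-2 + x^-1  (w -4, c 12, <D> = A^-8 - A^-4 + 2 - A^4 + A^8 - A^12)
V(D5) = -x^-6 + x^-5 - x^-4 + 2x^-3 - x^-2 + x^-1  [12 crossings, <D> = A^-8 - A^-4 + 2 - A^4 + A^8 - A^12, w = -4]
insight: comparing 5 Jones polynomials yields 2 groups


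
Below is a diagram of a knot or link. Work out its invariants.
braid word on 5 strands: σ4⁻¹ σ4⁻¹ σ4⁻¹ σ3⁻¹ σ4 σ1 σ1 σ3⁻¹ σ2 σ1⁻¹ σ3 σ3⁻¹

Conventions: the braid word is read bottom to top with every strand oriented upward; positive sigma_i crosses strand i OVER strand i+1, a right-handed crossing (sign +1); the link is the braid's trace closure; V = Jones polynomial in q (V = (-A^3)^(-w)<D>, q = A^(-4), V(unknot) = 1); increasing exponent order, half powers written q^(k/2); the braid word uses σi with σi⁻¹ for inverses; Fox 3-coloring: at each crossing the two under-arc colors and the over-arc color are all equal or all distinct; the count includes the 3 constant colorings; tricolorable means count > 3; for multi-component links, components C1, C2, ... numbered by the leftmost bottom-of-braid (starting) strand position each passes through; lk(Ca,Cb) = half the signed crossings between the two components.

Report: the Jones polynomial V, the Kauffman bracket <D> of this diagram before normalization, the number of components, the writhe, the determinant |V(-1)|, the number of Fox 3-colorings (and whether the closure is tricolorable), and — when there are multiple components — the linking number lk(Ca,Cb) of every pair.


V(q) = -q^-6 + q^-5 - q^-4 + 2q^-3 - q^-2 + q^-1
bracket: A^-2 - A^2 + 2A^6 - A^10 + A^14 - A^18, w = -2
1 component, writhe -2, over 12 crossings
det 7, colorings 3 of 3^12 — not tricolorable
observation: the span of V is 5, forcing >= 5 crossings in any diagram


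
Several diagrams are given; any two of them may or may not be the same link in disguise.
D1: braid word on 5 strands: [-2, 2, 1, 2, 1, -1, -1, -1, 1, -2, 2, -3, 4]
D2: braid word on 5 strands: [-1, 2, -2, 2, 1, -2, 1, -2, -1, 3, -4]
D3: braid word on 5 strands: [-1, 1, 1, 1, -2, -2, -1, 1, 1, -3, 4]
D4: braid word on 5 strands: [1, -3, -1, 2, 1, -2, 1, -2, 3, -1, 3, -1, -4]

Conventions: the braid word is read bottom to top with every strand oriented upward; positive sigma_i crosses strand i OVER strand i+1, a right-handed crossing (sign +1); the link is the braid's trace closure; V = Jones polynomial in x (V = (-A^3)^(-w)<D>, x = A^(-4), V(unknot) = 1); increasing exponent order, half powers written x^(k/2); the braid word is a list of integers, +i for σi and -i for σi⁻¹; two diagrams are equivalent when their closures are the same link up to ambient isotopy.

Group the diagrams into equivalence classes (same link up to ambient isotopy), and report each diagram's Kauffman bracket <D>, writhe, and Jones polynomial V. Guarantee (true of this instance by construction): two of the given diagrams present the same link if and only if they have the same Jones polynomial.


equivalence classes: {D1} | {D2, D4} | {D3}
D1 (bracket A + A^5; 13 crossings at w = +1): V = -x^(-1/2) - x^(1/2)
V(D2) = x^(-7/2) - x^(-5/2) + x^(-3/2) - 2x^(-1/2) - x^(3/2)  [11 crossings, <D> = A^-9 + 2A^-1 - A^3 + A^7 - A^11, w = -1]
V(D3) = -x^(-3/2) - 2x^(1/2) + x^(3/2) - x^(5/2) + x^(7/2)  (w +1, c 11, <D> = -A^-11 + A^-7 - A^-3 + 2A + A^9)
D4 (bracket A^-9 + 2A^-1 - A^3 + A^7 - A^11; 13 crossings at w = -1): V = x^(-7/2) - x^(-5/2) + x^(-3/2) - 2x^(-1/2) - x^(3/2)
observation: V(x) takes 3 values over 4 diagrams, fixing the grouping


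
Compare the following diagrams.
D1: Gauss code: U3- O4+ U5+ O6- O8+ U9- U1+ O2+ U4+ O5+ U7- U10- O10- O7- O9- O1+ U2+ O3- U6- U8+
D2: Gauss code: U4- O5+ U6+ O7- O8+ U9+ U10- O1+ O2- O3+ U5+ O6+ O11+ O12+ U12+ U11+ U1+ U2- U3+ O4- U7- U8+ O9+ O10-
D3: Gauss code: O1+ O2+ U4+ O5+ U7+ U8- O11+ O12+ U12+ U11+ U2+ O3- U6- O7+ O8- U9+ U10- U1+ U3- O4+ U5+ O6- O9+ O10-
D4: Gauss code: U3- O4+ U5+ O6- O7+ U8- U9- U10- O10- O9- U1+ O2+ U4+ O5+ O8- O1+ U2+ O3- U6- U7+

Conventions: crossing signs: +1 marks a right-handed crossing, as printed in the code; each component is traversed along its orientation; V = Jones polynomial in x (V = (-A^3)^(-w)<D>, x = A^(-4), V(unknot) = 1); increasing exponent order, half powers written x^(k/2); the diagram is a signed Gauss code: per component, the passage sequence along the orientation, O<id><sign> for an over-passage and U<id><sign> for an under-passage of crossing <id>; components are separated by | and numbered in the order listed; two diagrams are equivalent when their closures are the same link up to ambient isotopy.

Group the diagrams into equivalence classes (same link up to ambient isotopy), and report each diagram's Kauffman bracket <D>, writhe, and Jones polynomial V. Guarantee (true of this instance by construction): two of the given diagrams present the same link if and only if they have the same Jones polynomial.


grouping into links: {D1, D2, D3, D4}
V(D1) = x + x^3 - x^4  (w 0, c 10, <D> = -A^-16 + A^-12 + A^-4)
D2 (bracket -A^-4 + 1 + A^8; 12 crossings at w = +4): V = x + x^3 - x^4
V(D3) = x + x^3 - x^4  (w +4, c 12, <D> = -A^-4 + 1 + A^8)
V(D4) = x + x^3 - x^4  [10 crossings, <D> = -A^-16 + A^-12 + A^-4, w = 0]
why: one V(x) for all 4 diagrams — one class (guaranteed)


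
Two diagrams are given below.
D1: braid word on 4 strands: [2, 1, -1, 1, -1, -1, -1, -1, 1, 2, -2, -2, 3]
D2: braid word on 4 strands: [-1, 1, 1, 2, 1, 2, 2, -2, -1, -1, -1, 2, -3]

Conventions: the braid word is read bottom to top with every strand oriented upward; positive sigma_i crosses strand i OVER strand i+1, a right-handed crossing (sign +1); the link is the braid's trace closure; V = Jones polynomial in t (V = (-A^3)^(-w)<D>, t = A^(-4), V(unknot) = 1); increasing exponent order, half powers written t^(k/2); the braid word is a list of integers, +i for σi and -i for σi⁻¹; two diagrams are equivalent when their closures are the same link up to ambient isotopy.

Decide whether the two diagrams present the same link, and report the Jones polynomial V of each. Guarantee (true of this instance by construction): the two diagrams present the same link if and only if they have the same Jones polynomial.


same link: no
V(D1) = t^-3 + t^-2 + t^-1 + 1  [13 crossings, <D> = -A^-3 - A - A^5 - A^9, w = -1]
V(D2) = 2 + t^2 + t^4  (w +1, c 13, <D> = -A^-13 - A^-5 - 2A^3)
note: comparing 2 Jones polynomials yields 2 groups
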